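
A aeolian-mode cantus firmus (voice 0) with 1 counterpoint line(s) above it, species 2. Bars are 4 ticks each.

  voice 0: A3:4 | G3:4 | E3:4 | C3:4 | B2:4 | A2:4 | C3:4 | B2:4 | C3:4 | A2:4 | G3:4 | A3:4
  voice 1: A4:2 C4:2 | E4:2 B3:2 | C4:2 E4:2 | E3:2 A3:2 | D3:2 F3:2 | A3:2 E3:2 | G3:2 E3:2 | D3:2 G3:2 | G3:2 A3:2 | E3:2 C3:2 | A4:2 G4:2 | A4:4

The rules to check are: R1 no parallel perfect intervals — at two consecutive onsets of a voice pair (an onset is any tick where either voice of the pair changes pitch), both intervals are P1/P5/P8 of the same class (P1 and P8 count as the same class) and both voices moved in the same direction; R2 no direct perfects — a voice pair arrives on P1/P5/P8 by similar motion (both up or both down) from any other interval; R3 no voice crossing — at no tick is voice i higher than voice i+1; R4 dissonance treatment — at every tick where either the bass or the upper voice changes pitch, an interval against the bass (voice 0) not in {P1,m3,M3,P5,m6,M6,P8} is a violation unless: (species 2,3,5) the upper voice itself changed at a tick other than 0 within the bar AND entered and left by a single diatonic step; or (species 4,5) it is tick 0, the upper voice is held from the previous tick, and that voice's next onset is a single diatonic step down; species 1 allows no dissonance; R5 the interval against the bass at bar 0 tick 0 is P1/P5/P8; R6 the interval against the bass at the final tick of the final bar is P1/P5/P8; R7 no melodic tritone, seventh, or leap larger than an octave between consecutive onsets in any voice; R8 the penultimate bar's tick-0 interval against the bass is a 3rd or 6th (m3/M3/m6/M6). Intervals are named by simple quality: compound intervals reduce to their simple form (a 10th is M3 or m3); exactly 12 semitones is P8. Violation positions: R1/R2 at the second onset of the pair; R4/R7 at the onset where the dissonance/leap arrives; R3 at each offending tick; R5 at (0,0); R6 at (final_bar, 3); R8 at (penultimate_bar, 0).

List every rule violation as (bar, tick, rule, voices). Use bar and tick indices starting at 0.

(4, 2, R4, (0, 1))
(6, 0, R1, (0, 1))
(9, 0, R2, (0, 1))
(10, 0, R4, (0, 1))
(10, 0, R7, (0,))
(10, 0, R7, (1,))
(10, 0, R8, (0, 1))
(11, 0, R1, (0, 1))

bar 0: v0=A3 v1=A4 downbeat P8
bar 1: v0=G3 v1=E4 downbeat M6
bar 2: v0=E3 v1=C4 downbeat m6
bar 3: v0=C3 v1=E3 downbeat M3
bar 4: v0=B2 v1=D3 downbeat m3
bar 5: v0=A2 v1=A3 downbeat P8
bar 6: v0=C3 v1=G3 downbeat P5
bar 7: v0=B2 v1=D3 downbeat m3
bar 8: v0=C3 v1=G3 downbeat P5
bar 9: v0=A2 v1=E3 downbeat P5
bar 10: v0=G3 v1=A4 downbeat M2
bar 11: v0=A3 v1=A4 downbeat P8
  -> R4 @ bar 4 tick 2 v(0, 1): B2/F3 TT untreated
  -> R1 @ bar 6 tick 0 v(0, 1): A2/E3 P5 -> C3/G3 P5 similar
  -> R2 @ bar 9 tick 0 v(0, 1): C3/A3 M6 -> A2/E3 P5 similar
  -> R4 @ bar 10 tick 0 v(0, 1): G3/A4 M2 untreated
  -> R7 @ bar 10 tick 0 v(0,): A2->G3 leap 10st
  -> R7 @ bar 10 tick 0 v(1,): C3->A4 leap 21st
  -> R8 @ bar 10 tick 0 v(0, 1): penult M2 not 3rd/6th
  -> R1 @ bar 11 tick 0 v(0, 1): G3/G4 P8 -> A3/A4 P8 similar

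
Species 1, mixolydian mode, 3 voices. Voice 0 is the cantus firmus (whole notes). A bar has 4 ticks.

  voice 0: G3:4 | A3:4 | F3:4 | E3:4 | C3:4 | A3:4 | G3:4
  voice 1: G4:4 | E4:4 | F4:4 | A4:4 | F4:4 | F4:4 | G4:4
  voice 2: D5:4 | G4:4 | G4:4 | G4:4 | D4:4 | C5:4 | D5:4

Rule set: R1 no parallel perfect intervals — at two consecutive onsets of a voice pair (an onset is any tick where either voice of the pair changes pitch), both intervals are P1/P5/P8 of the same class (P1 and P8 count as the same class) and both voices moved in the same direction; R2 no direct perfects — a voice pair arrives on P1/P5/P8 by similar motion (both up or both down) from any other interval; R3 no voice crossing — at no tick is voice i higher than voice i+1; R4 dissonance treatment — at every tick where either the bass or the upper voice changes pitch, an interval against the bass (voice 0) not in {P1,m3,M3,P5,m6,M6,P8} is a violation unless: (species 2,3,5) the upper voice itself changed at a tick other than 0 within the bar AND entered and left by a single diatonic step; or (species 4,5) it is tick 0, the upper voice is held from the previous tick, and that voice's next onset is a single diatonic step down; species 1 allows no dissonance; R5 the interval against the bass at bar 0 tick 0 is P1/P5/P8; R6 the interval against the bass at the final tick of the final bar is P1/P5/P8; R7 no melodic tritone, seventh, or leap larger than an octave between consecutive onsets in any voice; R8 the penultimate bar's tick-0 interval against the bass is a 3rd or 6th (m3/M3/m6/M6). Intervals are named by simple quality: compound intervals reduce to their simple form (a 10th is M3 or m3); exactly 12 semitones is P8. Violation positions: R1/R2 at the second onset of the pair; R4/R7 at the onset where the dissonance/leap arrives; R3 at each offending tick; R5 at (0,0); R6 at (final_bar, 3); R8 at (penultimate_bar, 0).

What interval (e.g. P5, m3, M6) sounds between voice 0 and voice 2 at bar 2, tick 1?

voice 0=F3 voice 2=G4 -> M2

M2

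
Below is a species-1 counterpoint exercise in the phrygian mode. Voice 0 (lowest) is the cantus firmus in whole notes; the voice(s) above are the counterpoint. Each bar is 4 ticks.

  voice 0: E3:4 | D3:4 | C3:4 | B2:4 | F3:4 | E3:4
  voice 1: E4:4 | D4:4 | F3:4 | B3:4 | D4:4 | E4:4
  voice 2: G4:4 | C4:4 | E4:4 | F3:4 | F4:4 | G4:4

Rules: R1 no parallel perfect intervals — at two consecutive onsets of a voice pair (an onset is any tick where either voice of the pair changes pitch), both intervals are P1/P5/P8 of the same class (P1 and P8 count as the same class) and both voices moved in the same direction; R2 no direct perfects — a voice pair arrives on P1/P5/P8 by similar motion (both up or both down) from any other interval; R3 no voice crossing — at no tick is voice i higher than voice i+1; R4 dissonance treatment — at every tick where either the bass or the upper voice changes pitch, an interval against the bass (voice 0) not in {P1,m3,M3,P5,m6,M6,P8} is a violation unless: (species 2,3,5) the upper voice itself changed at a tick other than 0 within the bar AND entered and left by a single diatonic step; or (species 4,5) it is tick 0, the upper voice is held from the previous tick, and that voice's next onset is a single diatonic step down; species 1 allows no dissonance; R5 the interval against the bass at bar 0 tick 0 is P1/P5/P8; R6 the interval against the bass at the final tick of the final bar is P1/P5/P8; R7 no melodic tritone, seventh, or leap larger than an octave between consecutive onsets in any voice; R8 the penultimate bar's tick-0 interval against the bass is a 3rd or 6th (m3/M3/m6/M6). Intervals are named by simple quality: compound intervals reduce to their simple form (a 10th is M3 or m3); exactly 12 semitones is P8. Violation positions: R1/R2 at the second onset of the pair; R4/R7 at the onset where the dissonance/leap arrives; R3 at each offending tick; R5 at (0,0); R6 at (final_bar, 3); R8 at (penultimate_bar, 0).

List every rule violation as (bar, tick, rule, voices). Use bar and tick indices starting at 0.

(0, 0, R5, (0, 2))
(1, 0, R1, (0, 1))
(1, 0, R3, (1, 2))
(1, 0, R4, (0, 2))
(1, 1, R3, (1, 2))
(1, 2, R3, (1, 2))
(1, 3, R3, (1, 2))
(2, 0, R4, (0, 1))
(3, 0, R3, (1, 2))
(3, 0, R4, (0, 2))
(3, 0, R7, (1,))
(3, 0, R7, (2,))
(3, 1, R3, (1, 2))
(3, 2, R3, (1, 2))
(3, 3, R3, (1, 2))
(4, 0, R2, (0, 2))
(4, 0, R7, (0,))
(4, 0, R8, (0, 2))
(5, 3, R6, (0, 2))

bar 0: v0=E3 v1=E4 v2=G4 downbeat m3
bar 1: v0=D3 v1=D4 v2=C4 downbeat m7
bar 2: v0=C3 v1=F3 v2=E4 downbeat M3
bar 3: v0=B2 v1=B3 v2=F3 downbeat TT
bar 4: v0=F3 v1=D4 v2=F4 downbeat P8
bar 5: v0=E3 v1=E4 v2=G4 downbeat m3
  -> R5 @ bar 0 tick 0 v(0, 2): opens on m3
  -> R1 @ bar 1 tick 0 v(0, 1): E3/E4 P8 -> D3/D4 P8 similar
  -> R3 @ bar 1 tick 0 v(1, 2): D4 above C4
  -> R4 @ bar 1 tick 0 v(0, 2): D3/C4 m7 untreated
  -> R3 @ bar 1 tick 1 v(1, 2): D4 above C4
  -> R3 @ bar 1 tick 2 v(1, 2): D4 above C4
  -> R3 @ bar 1 tick 3 v(1, 2): D4 above C4
  -> R4 @ bar 2 tick 0 v(0, 1): C3/F3 P4 untreated
  -> R3 @ bar 3 tick 0 v(1, 2): B3 above F3
  -> R4 @ bar 3 tick 0 v(0, 2): B2/F3 TT untreated
  -> R7 @ bar 3 tick 0 v(1,): F3->B3 leap 6st
  -> R7 @ bar 3 tick 0 v(2,): E4->F3 leap 11st
  -> R3 @ bar 3 tick 1 v(1, 2): B3 above F3
  -> R3 @ bar 3 tick 2 v(1, 2): B3 above F3
  -> R3 @ bar 3 tick 3 v(1, 2): B3 above F3
  -> R2 @ bar 4 tick 0 v(0, 2): B2/F3 TT -> F3/F4 P8 similar
  -> R7 @ bar 4 tick 0 v(0,): B2->F3 leap 6st
  -> R8 @ bar 4 tick 0 v(0, 2): penult P8 not 3rd/6th
  -> R6 @ bar 5 tick 3 v(0, 2): closes on m3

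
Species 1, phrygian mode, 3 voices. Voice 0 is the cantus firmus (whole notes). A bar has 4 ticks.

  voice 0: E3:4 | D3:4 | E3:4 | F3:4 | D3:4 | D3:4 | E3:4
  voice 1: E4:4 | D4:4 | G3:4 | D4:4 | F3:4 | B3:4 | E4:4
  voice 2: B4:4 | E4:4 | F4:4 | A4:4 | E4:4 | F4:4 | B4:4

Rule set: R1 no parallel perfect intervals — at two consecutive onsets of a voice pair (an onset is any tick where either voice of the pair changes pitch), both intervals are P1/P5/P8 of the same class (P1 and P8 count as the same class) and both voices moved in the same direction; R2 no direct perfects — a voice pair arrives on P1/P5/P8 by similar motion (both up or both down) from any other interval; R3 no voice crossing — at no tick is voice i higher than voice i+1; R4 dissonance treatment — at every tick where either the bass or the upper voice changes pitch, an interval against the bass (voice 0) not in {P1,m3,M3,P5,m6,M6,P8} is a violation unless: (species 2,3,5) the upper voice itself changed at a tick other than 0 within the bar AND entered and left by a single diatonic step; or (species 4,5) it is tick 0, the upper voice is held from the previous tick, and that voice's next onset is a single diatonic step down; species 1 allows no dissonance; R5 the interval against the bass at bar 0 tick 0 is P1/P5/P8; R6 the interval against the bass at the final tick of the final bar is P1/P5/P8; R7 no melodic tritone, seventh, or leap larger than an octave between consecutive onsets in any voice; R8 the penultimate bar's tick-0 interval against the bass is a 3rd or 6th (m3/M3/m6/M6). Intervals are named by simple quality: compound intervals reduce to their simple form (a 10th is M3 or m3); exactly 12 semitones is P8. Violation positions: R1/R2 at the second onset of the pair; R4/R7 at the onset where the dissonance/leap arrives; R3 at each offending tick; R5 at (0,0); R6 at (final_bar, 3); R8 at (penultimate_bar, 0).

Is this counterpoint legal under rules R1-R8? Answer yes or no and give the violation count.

No (10 violations)

bar 0: v0=E3 v1=E4 v2=B4 (P5)
bar 1: v0=D3 v1=D4 v2=E4 (M2)
bar 2: v0=E3 v1=G3 v2=F4 (m2)
bar 3: v0=F3 v1=D4 v2=A4 (M3)
bar 4: v0=D3 v1=F3 v2=E4 (M2)
bar 5: v0=D3 v1=B3 v2=F4 (m3)
bar 6: v0=E3 v1=E4 v2=B4 (P5)
  R1 @ bar1.0: E3/E4 P8 -> D3/D4 P8 similar
  R4 @ bar1.0: D3/E4 M2 untreated
  R4 @ bar2.0: E3/F4 m2 untreated
  R2 @ bar3.0: G3/F4 m7 -> D4/A4 P5 similar
  R4 @ bar4.0: D3/E4 M2 untreated
  R7 @ bar5.0: F3->B3 leap 6st
  R2 @ bar6.0: D3/B3 M6 -> E3/E4 P8 similar
  R2 @ bar6.0: D3/F4 m3 -> E3/B4 P5 similar
  R2 @ bar6.0: B3/F4 TT -> E4/B4 P5 similar
  R7 @ bar6.0: F4->B4 leap 6st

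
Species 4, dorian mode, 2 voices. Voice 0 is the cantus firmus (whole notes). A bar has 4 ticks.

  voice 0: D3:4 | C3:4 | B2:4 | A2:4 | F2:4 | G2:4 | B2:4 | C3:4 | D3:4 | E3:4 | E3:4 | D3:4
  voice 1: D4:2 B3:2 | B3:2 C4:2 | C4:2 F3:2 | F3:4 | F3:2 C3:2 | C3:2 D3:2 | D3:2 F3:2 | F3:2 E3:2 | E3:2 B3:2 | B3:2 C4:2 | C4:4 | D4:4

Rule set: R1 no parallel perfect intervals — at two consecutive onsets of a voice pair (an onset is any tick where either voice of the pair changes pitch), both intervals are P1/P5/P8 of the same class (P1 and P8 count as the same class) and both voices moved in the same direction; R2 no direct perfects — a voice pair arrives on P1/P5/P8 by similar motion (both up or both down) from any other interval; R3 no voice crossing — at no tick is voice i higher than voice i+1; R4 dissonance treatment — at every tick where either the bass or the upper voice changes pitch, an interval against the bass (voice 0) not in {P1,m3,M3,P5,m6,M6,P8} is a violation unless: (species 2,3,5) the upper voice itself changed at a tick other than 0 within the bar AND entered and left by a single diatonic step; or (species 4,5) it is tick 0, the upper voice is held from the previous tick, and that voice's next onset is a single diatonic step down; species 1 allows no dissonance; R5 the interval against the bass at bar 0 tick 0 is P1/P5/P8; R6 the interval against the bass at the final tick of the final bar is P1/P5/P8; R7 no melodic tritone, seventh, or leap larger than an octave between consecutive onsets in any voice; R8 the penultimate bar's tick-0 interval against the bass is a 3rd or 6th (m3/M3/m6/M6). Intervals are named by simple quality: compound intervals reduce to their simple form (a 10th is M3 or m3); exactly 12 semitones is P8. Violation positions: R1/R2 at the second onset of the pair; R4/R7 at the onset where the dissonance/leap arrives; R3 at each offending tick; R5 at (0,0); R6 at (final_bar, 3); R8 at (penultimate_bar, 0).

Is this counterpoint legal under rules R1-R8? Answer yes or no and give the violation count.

No (6 violations)

bar 0: v0=D3 v1=D4 (P8)
bar 1: v0=C3 v1=B3 (M7)
bar 2: v0=B2 v1=C4 (m2)
bar 3: v0=A2 v1=F3 (m6)
bar 4: v0=F2 v1=F3 (P8)
bar 5: v0=G2 v1=C3 (P4)
bar 6: v0=B2 v1=D3 (m3)
bar 7: v0=C3 v1=F3 (P4)
bar 8: v0=D3 v1=E3 (M2)
bar 9: v0=E3 v1=B3 (P5)
bar 10: v0=E3 v1=C4 (m6)
bar 11: v0=D3 v1=D4 (P8)
  R4 @ bar1.0: C3/B3 M7 untreated
  R4 @ bar2.0: B2/C4 m2 untreated
  R4 @ bar2.2: B2/F3 TT untreated
  R4 @ bar5.0: G2/C3 P4 untreated
  R4 @ bar6.2: B2/F3 TT untreated
  R4 @ bar8.0: D3/E3 M2 untreated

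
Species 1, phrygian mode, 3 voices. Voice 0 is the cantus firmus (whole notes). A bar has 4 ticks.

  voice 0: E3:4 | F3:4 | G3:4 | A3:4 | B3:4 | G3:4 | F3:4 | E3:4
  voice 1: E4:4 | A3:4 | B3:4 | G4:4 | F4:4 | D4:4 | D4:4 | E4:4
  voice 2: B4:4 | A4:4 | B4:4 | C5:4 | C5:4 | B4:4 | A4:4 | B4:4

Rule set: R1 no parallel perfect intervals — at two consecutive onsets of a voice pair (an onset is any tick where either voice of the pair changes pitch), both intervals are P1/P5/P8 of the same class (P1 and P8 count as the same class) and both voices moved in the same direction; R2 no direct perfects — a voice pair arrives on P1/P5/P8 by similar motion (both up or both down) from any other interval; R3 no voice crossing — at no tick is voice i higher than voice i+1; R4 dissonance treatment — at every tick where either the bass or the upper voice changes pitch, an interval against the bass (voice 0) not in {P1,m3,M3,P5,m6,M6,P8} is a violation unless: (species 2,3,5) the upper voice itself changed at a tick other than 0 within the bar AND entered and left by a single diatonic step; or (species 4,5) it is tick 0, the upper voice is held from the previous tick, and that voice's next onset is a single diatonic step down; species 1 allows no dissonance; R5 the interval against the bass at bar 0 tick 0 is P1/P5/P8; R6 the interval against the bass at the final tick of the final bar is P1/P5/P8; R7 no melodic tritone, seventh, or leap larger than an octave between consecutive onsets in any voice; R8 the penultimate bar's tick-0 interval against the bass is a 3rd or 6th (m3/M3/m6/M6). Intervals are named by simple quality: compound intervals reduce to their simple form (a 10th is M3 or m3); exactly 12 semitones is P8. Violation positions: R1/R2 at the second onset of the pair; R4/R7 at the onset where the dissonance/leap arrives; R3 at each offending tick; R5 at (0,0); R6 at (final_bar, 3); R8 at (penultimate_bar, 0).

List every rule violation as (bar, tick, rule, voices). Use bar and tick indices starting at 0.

(1, 0, R2, (1, 2))
(2, 0, R1, (1, 2))
(3, 0, R4, (0, 1))
(4, 0, R4, (0, 1))
(4, 0, R4, (0, 2))
(5, 0, R2, (0, 1))
(7, 0, R1, (1, 2))

bar 0: v0=E3 v1=E4 v2=B4 downbeat P5
bar 1: v0=F3 v1=A3 v2=A4 downbeat M3
bar 2: v0=G3 v1=B3 v2=B4 downbeat M3
bar 3: v0=A3 v1=G4 v2=C5 downbeat m3
bar 4: v0=B3 v1=F4 v2=C5 downbeat m2
bar 5: v0=G3 v1=D4 v2=B4 downbeat M3
bar 6: v0=F3 v1=D4 v2=A4 downbeat M3
bar 7: v0=E3 v1=E4 v2=B4 downbeat P5
  -> R2 @ bar 1 tick 0 v(1, 2): E4/B4 P5 -> A3/A4 P8 similar
  -> R1 @ bar 2 tick 0 v(1, 2): A3/A4 P8 -> B3/B4 P8 similar
  -> R4 @ bar 3 tick 0 v(0, 1): A3/G4 m7 untreated
  -> R4 @ bar 4 tick 0 v(0, 1): B3/F4 TT untreated
  -> R4 @ bar 4 tick 0 v(0, 2): B3/C5 m2 untreated
  -> R2 @ bar 5 tick 0 v(0, 1): B3/F4 TT -> G3/D4 P5 similar
  -> R1 @ bar 7 tick 0 v(1, 2): D4/A4 P5 -> E4/B4 P5 similar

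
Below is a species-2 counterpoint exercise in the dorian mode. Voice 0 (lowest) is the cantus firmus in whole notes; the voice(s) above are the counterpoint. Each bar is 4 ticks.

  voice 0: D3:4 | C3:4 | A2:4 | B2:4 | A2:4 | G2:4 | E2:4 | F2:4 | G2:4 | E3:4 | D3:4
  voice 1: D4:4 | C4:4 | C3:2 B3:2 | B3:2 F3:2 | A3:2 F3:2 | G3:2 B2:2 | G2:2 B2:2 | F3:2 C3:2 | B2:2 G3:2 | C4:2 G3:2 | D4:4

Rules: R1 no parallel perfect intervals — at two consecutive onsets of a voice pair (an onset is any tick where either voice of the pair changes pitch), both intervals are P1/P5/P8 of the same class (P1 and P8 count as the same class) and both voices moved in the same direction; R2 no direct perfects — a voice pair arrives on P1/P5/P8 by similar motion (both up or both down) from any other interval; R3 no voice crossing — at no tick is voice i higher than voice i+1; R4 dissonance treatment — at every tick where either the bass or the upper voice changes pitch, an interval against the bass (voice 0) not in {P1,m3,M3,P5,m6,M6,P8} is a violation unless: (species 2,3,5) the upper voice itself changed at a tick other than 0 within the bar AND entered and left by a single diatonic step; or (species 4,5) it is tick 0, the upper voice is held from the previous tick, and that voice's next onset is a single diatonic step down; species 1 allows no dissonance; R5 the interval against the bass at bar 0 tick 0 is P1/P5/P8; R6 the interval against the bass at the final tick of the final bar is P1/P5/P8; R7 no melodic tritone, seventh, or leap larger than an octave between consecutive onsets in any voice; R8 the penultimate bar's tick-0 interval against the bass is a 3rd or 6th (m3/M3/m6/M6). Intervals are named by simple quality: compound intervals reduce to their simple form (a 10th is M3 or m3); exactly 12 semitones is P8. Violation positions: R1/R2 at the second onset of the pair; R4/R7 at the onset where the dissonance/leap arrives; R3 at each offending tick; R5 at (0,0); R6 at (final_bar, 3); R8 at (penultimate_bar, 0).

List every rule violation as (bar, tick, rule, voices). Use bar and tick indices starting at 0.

bar 0: v0=D3 v1=D4 downbeat P8
bar 1: v0=C3 v1=C4 downbeat P8
bar 2: v0=A2 v1=C3 downbeat m3
bar 3: v0=B2 v1=B3 downbeat P8
bar 4: v0=A2 v1=A3 downbeat P8
bar 5: v0=G2 v1=G3 downbeat P8
bar 6: v0=E2 v1=G2 downbeat m3
bar 7: v0=F2 v1=F3 downbeat P8
bar 8: v0=G2 v1=B2 downbeat M3
bar 9: v0=E3 v1=C4 downbeat m6
bar 10: v0=D3 v1=D4 downbeat P8
  -> R1 @ bar 1 tick 0 v(0, 1): D3/D4 P8 -> C3/C4 P8 similar
  -> R4 @ bar 2 tick 2 v(0, 1): A2/B3 M2 untreated
  -> R7 @ bar 2 tick 2 v(1,): C3->B3 leap 11st
  -> R4 @ bar 3 tick 2 v(0, 1): B2/F3 TT untreated
  -> R7 @ bar 3 tick 2 v(1,): B3->F3 leap 6st
  -> R2 @ bar 7 tick 0 v(0, 1): E2/B2 P5 -> F2/F3 P8 similar
  -> R7 @ bar 7 tick 0 v(1,): B2->F3 leap 6st

(1, 0, R1, (0, 1))
(2, 2, R4, (0, 1))
(2, 2, R7, (1,))
(3, 2, R4, (0, 1))
(3, 2, R7, (1,))
(7, 0, R2, (0, 1))
(7, 0, R7, (1,))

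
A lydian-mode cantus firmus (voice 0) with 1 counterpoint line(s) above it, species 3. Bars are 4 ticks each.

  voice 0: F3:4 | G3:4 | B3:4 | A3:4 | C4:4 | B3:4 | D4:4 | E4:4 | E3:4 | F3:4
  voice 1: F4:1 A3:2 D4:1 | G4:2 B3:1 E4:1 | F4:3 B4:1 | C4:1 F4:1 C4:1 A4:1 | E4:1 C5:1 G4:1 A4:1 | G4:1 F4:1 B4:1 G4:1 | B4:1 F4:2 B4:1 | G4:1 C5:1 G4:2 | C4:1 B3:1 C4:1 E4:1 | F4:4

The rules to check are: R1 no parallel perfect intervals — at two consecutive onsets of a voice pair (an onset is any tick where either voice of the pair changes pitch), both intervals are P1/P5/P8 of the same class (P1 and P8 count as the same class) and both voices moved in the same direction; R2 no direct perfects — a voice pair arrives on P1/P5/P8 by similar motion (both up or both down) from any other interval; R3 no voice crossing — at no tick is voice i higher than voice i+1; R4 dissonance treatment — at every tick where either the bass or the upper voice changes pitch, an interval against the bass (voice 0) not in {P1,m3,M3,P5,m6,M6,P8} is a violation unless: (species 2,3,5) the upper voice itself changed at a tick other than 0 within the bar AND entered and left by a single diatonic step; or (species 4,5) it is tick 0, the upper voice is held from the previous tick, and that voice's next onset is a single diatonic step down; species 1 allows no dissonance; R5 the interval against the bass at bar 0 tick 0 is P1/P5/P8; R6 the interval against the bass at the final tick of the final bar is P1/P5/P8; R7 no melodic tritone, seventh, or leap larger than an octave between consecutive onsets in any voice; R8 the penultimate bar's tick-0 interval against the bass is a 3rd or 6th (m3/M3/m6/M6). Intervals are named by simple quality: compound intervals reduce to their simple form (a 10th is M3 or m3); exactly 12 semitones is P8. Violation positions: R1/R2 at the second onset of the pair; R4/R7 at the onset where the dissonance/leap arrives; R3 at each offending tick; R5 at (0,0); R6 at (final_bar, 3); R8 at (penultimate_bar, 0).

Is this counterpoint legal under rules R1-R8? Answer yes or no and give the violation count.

bar 0: v0=F3 v1=F4 (P8)
bar 1: v0=G3 v1=G4 (P8)
bar 2: v0=B3 v1=F4 (TT)
bar 3: v0=A3 v1=C4 (m3)
bar 4: v0=C4 v1=E4 (M3)
bar 5: v0=B3 v1=G4 (m6)
bar 6: v0=D4 v1=B4 (M6)
bar 7: v0=E4 v1=G4 (m3)
bar 8: v0=E3 v1=C4 (m6)
bar 9: v0=F3 v1=F4 (P8)
  R2 @ bar1.0: F3/D4 M6 -> G3/G4 P8 similar
  R4 @ bar2.0: B3/F4 TT untreated
  R7 @ bar2.3: F4->B4 leap 6st
  R7 @ bar3.0: B4->C4 leap 11st
  R4 @ bar5.1: B3/F4 TT untreated
  R7 @ bar5.2: F4->B4 leap 6st
  R7 @ bar6.1: B4->F4 leap 6st
  R7 @ bar6.3: F4->B4 leap 6st
  R1 @ bar9.0: E3/E4 P8 -> F3/F4 P8 similar

No (9 violations)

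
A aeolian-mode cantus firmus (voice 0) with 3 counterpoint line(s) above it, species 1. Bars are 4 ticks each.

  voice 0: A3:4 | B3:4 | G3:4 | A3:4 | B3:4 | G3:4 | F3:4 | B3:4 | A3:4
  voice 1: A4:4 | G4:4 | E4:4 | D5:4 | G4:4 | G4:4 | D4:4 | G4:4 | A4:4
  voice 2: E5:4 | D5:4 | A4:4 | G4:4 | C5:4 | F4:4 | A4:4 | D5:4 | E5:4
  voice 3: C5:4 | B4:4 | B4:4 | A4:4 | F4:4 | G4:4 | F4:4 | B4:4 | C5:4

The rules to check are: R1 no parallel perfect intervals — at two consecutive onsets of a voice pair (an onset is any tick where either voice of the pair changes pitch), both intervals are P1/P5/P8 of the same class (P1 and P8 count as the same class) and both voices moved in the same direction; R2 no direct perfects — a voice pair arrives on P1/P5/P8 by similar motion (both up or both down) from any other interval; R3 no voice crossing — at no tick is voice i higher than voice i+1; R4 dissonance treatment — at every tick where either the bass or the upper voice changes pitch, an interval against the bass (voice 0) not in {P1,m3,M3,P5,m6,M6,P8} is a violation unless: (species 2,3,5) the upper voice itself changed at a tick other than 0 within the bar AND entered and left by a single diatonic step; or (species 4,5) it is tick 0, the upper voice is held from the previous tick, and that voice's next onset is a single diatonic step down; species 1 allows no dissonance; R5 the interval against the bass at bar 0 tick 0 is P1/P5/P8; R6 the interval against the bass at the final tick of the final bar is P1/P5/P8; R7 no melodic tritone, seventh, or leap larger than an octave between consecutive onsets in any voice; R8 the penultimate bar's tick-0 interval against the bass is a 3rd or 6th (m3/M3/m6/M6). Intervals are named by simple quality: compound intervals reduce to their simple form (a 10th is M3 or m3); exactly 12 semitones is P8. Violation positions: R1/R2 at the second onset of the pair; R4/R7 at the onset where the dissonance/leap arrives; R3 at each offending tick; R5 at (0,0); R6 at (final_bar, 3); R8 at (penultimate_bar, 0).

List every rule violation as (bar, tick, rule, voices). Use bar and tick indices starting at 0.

(0, 0, R3, (2, 3))
(0, 0, R5, (0, 3))
(0, 1, R3, (2, 3))
(0, 2, R3, (2, 3))
(0, 3, R3, (2, 3))
(1, 0, R1, (1, 2))
(1, 0, R3, (2, 3))
(1, 1, R3, (2, 3))
(1, 2, R3, (2, 3))
(1, 3, R3, (2, 3))
(2, 0, R4, (0, 2))
(3, 0, R3, (1, 2))
(3, 0, R4, (0, 1))
(3, 0, R4, (0, 2))
(3, 0, R7, (1,))
(3, 1, R3, (1, 2))
(3, 2, R3, (1, 2))
(3, 3, R3, (1, 2))
(4, 0, R3, (2, 3))
(4, 0, R4, (0, 2))
(4, 0, R4, (0, 3))
(4, 1, R3, (2, 3))
(4, 2, R3, (2, 3))
(4, 3, R3, (2, 3))
(5, 0, R3, (1, 2))
(5, 0, R4, (0, 2))
(5, 1, R3, (1, 2))
(5, 2, R3, (1, 2))
(5, 3, R3, (1, 2))
(6, 0, R1, (0, 3))
(6, 0, R3, (2, 3))
(6, 1, R3, (2, 3))
(6, 2, R3, (2, 3))
(6, 3, R3, (2, 3))
(7, 0, R1, (0, 3))
(7, 0, R1, (1, 2))
(7, 0, R3, (2, 3))
(7, 0, R7, (0,))
(7, 0, R7, (3,))
(7, 0, R8, (0, 3))
(7, 1, R3, (2, 3))
(7, 2, R3, (2, 3))
(7, 3, R3, (2, 3))
(8, 0, R1, (1, 2))
(8, 0, R3, (2, 3))
(8, 1, R3, (2, 3))
(8, 2, R3, (2, 3))
(8, 3, R3, (2, 3))
(8, 3, R6, (0, 3))

bar 0: v0=A3 v1=A4 v2=E5 v3=C5 downbeat m3
bar 1: v0=B3 v1=G4 v2=D5 v3=B4 downbeat P8
bar 2: v0=G3 v1=E4 v2=A4 v3=B4 downbeat M3
bar 3: v0=A3 v1=D5 v2=G4 v3=A4 downbeat P8
bar 4: v0=B3 v1=G4 v2=C5 v3=F4 downbeat TT
bar 5: v0=G3 v1=G4 v2=F4 v3=G4 downbeat P8
bar 6: v0=F3 v1=D4 v2=A4 v3=F4 downbeat P8
bar 7: v0=B3 v1=G4 v2=D5 v3=B4 downbeat P8
bar 8: v0=A3 v1=A4 v2=E5 v3=C5 downbeat m3
  -> R3 @ bar 0 tick 0 v(2, 3): E5 above C5
  -> R5 @ bar 0 tick 0 v(0, 3): opens on m3
  -> R3 @ bar 0 tick 1 v(2, 3): E5 above C5
  -> R3 @ bar 0 tick 2 v(2, 3): E5 above C5
  -> R3 @ bar 0 tick 3 v(2, 3): E5 above C5
  -> R1 @ bar 1 tick 0 v(1, 2): A4/E5 P5 -> G4/D5 P5 similar
  -> R3 @ bar 1 tick 0 v(2, 3): D5 above B4
  -> R3 @ bar 1 tick 1 v(2, 3): D5 above B4
  -> R3 @ bar 1 tick 2 v(2, 3): D5 above B4
  -> R3 @ bar 1 tick 3 v(2, 3): D5 above B4
  -> R4 @ bar 2 tick 0 v(0, 2): G3/A4 M2 untreated
  -> R3 @ bar 3 tick 0 v(1, 2): D5 above G4
  -> R4 @ bar 3 tick 0 v(0, 1): A3/D5 P4 untreated
  -> R4 @ bar 3 tick 0 v(0, 2): A3/G4 m7 untreated
  -> R7 @ bar 3 tick 0 v(1,): E4->D5 leap 10st
  -> R3 @ bar 3 tick 1 v(1, 2): D5 above G4
  -> R3 @ bar 3 tick 2 v(1, 2): D5 above G4
  -> R3 @ bar 3 tick 3 v(1, 2): D5 above G4
  -> R3 @ bar 4 tick 0 v(2, 3): C5 above F4
  -> R4 @ bar 4 tick 0 v(0, 2): B3/C5 m2 untreated
  -> R4 @ bar 4 tick 0 v(0, 3): B3/F4 TT untreated
  -> R3 @ bar 4 tick 1 v(2, 3): C5 above F4
  -> R3 @ bar 4 tick 2 v(2, 3): C5 above F4
  -> R3 @ bar 4 tick 3 v(2, 3): C5 above F4
  -> R3 @ bar 5 tick 0 v(1, 2): G4 above F4
  -> R4 @ bar 5 tick 0 v(0, 2): G3/F4 m7 untreated
  -> R3 @ bar 5 tick 1 v(1, 2): G4 above F4
  -> R3 @ bar 5 tick 2 v(1, 2): G4 above F4
  -> R3 @ bar 5 tick 3 v(1, 2): G4 above F4
  -> R1 @ bar 6 tick 0 v(0, 3): G3/G4 P8 -> F3/F4 P8 similar
  -> R3 @ bar 6 tick 0 v(2, 3): A4 above F4
  -> R3 @ bar 6 tick 1 v(2, 3): A4 above F4
  -> R3 @ bar 6 tick 2 v(2, 3): A4 above F4
  -> R3 @ bar 6 tick 3 v(2, 3): A4 above F4
  -> R1 @ bar 7 tick 0 v(0, 3): F3/F4 P8 -> B3/B4 P8 similar
  -> R1 @ bar 7 tick 0 v(1, 2): D4/A4 P5 -> G4/D5 P5 similar
  -> R3 @ bar 7 tick 0 v(2, 3): D5 above B4
  -> R7 @ bar 7 tick 0 v(0,): F3->B3 leap 6st
  -> R7 @ bar 7 tick 0 v(3,): F4->B4 leap 6st
  -> R8 @ bar 7 tick 0 v(0, 3): penult P8 not 3rd/6th
  -> R3 @ bar 7 tick 1 v(2, 3): D5 above B4
  -> R3 @ bar 7 tick 2 v(2, 3): D5 above B4
  -> R3 @ bar 7 tick 3 v(2, 3): D5 above B4
  -> R1 @ bar 8 tick 0 v(1, 2): G4/D5 P5 -> A4/E5 P5 similar
  -> R3 @ bar 8 tick 0 v(2, 3): E5 above C5
  -> R3 @ bar 8 tick 1 v(2, 3): E5 above C5
  -> R3 @ bar 8 tick 2 v(2, 3): E5 above C5
  -> R3 @ bar 8 tick 3 v(2, 3): E5 above C5
  -> R6 @ bar 8 tick 3 v(0, 3): closes on m3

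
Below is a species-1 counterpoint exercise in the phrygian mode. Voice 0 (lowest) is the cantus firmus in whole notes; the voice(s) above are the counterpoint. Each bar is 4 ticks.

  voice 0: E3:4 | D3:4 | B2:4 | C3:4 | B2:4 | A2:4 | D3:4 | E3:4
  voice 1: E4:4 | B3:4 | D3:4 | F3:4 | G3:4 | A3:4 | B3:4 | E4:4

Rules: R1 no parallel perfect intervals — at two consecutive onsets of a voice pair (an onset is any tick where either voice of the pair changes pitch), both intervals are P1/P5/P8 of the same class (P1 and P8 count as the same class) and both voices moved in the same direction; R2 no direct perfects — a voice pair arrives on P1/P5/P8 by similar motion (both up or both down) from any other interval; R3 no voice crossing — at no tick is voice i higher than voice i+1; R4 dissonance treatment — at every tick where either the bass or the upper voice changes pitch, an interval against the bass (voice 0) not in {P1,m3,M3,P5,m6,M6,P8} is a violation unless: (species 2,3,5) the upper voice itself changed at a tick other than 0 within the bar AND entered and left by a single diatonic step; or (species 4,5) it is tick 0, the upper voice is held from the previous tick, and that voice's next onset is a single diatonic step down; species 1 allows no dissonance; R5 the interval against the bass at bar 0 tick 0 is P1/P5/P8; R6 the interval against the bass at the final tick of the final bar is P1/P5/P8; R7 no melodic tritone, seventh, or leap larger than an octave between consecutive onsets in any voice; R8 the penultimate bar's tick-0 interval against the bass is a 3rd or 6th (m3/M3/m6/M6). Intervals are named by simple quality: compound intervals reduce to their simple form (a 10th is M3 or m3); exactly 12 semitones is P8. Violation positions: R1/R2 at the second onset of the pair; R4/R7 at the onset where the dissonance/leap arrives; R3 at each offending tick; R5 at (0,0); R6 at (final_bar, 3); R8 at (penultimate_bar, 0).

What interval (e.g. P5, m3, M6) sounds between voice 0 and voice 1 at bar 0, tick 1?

P8

voice 0=E3 voice 1=E4 -> P8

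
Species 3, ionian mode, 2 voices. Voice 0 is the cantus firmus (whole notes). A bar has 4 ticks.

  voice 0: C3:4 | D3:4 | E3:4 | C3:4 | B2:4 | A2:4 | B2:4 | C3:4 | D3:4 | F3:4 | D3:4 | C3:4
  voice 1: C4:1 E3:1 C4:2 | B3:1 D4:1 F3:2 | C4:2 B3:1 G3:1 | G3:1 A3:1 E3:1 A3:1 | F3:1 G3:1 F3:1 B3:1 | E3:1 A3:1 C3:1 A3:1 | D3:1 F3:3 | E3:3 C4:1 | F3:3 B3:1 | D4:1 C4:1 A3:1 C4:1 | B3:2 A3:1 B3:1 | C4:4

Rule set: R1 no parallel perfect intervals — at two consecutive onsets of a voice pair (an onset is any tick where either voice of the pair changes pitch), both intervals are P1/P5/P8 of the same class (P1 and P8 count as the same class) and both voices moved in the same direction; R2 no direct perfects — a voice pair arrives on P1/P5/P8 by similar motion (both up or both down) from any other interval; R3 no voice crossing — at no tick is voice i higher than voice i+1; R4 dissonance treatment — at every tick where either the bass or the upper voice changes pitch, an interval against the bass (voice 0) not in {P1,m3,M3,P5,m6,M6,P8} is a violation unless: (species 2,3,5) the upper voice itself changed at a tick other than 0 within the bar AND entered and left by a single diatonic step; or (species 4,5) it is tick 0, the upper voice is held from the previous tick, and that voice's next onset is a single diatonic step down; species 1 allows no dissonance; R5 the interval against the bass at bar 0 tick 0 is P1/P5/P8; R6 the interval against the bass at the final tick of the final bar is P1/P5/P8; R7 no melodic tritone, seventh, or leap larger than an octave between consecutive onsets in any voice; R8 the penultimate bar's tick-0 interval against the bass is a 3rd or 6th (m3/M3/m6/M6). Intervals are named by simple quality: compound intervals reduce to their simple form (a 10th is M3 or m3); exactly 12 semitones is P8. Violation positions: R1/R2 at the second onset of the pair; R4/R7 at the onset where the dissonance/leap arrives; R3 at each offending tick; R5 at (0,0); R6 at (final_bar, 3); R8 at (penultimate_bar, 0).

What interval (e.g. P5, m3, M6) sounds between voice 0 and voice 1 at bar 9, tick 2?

M3

voice 0=F3 voice 1=A3 -> M3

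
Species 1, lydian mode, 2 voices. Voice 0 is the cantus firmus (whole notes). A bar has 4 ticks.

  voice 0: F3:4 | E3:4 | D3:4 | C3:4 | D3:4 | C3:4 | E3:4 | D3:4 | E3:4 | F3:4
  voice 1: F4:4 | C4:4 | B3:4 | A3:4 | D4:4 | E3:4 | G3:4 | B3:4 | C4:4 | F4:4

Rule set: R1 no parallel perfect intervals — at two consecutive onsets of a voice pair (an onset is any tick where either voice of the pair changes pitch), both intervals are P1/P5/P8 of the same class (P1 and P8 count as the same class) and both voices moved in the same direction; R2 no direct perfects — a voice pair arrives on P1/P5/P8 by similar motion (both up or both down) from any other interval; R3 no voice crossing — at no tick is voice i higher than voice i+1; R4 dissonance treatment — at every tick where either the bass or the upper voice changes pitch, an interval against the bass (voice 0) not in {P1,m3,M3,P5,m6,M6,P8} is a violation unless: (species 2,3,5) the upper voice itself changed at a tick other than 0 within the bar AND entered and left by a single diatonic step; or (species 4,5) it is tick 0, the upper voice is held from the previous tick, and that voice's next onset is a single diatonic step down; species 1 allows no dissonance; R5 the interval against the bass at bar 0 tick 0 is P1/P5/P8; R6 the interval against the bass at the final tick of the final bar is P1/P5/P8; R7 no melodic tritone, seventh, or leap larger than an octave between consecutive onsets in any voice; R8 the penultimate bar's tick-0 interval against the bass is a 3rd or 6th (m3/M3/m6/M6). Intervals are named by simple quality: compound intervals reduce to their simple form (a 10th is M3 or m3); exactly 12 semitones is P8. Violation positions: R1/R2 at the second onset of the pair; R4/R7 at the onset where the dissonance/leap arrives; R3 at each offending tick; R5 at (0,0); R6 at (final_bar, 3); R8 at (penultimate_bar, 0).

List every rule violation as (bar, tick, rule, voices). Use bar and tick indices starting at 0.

bar 0: v0=F3 v1=F4 downbeat P8
bar 1: v0=E3 v1=C4 downbeat m6
bar 2: v0=D3 v1=B3 downbeat M6
bar 3: v0=C3 v1=A3 downbeat M6
bar 4: v0=D3 v1=D4 downbeat P8
bar 5: v0=C3 v1=E3 downbeat M3
bar 6: v0=E3 v1=G3 downbeat m3
bar 7: v0=D3 v1=B3 downbeat M6
bar 8: v0=E3 v1=C4 downbeat m6
bar 9: v0=F3 v1=F4 downbeat P8
  -> R2 @ bar 4 tick 0 v(0, 1): C3/A3 M6 -> D3/D4 P8 similar
  -> R7 @ bar 5 tick 0 v(1,): D4->E3 leap 10st
  -> R2 @ bar 9 tick 0 v(0, 1): E3/C4 m6 -> F3/F4 P8 similar

(4, 0, R2, (0, 1))
(5, 0, R7, (1,))
(9, 0, R2, (0, 1))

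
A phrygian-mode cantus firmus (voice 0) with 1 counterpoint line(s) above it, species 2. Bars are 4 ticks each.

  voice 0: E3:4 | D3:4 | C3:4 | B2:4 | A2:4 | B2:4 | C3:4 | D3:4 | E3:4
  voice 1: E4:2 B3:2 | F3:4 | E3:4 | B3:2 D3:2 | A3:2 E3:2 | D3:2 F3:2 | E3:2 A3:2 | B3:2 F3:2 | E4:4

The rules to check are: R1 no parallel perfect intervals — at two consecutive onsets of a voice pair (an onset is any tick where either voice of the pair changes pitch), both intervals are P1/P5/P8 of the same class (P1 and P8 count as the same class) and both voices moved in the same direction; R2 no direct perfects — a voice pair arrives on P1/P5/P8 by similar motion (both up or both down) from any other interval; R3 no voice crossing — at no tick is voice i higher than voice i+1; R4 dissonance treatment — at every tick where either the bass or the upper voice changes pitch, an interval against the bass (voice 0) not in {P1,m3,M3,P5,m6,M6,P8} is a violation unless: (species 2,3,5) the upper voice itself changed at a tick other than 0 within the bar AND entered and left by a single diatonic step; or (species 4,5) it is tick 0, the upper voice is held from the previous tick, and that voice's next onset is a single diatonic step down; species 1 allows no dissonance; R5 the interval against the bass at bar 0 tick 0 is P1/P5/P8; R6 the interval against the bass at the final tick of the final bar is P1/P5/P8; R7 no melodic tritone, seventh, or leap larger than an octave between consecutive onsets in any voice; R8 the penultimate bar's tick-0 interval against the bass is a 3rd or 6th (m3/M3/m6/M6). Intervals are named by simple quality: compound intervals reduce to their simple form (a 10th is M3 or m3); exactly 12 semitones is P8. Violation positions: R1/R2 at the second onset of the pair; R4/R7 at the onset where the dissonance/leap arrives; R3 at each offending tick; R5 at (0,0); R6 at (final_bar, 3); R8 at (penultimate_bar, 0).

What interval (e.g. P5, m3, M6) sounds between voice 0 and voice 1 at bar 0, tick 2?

P5

voice 0=E3 voice 1=B3 -> P5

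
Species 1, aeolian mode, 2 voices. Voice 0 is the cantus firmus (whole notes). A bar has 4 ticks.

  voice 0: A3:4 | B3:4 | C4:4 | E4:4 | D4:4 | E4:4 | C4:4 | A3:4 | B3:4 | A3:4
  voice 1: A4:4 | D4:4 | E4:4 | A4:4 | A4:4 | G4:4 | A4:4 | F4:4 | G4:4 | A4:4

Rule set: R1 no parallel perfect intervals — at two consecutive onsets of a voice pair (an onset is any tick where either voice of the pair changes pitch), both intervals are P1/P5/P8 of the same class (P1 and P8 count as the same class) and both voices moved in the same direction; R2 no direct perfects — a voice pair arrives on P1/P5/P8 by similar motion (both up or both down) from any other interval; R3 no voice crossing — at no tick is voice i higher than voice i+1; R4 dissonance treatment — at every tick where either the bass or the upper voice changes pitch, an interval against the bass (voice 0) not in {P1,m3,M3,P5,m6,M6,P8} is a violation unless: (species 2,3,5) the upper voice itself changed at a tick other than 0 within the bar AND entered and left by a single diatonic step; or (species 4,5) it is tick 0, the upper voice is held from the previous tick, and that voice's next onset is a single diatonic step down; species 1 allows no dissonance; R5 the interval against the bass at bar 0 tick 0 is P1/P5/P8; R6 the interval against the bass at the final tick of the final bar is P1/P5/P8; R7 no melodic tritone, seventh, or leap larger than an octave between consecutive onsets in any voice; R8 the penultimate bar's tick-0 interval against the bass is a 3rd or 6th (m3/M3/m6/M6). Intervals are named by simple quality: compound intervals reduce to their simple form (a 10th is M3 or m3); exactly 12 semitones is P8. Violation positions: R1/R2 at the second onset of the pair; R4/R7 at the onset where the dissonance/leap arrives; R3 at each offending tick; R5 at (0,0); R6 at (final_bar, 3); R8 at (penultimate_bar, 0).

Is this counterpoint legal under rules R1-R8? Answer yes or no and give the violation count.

No (1 violations)

bar 0: v0=A3 v1=A4 (P8)
bar 1: v0=B3 v1=D4 (m3)
bar 2: v0=C4 v1=E4 (M3)
bar 3: v0=E4 v1=A4 (P4)
bar 4: v0=D4 v1=A4 (P5)
bar 5: v0=E4 v1=G4 (m3)
bar 6: v0=C4 v1=A4 (M6)
bar 7: v0=A3 v1=F4 (m6)
bar 8: v0=B3 v1=G4 (m6)
bar 9: v0=A3 v1=A4 (P8)
  R4 @ bar3.0: E4/A4 P4 untreated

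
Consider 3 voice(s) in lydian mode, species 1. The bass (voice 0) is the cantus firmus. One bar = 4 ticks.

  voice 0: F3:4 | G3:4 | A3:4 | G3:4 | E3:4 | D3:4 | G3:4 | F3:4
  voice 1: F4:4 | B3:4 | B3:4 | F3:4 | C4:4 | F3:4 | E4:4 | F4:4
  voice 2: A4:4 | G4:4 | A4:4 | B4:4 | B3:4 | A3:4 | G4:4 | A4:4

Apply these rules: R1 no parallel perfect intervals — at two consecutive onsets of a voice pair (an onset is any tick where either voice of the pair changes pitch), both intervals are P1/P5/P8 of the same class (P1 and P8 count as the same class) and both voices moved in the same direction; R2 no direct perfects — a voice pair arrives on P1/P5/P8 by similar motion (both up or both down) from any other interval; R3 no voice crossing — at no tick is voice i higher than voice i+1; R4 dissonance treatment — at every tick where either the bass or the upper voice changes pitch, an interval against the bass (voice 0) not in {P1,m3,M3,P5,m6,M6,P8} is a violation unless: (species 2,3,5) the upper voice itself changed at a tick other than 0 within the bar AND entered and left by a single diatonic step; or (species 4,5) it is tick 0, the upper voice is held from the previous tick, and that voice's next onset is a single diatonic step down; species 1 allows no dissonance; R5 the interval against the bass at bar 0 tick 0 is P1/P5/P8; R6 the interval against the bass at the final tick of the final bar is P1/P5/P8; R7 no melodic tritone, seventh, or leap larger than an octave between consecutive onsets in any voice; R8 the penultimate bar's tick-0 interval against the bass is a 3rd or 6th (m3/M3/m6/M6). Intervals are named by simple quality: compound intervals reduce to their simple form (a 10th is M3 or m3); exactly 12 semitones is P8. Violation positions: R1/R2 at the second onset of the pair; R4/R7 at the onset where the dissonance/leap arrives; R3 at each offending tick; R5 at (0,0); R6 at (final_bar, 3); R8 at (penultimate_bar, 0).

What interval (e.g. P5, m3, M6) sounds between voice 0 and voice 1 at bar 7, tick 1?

P8

voice 0=F3 voice 1=F4 -> P8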